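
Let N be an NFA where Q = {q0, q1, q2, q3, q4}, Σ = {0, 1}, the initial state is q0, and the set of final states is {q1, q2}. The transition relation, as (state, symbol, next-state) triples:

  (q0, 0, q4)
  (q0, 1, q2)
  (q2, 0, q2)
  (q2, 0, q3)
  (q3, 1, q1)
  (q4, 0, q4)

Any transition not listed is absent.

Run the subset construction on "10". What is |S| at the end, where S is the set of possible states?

Start in {q0}.
Read '1': {q0} → {q2}.
Read '0': {q2} → {q2, q3}.
That set has 2 states.

2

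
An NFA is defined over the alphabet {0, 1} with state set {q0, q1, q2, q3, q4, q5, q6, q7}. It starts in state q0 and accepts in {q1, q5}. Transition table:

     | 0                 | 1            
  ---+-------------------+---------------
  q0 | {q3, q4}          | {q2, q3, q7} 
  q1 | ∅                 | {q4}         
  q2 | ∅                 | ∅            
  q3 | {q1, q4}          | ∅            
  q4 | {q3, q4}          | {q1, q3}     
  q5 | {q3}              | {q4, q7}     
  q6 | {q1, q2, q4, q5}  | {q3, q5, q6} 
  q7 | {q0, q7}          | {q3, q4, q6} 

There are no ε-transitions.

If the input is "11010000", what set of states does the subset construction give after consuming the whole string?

{q0, q1, q3, q4, q7}

Start in {q0}.
Read '1': q0→{q2, q3, q7}; now {q2, q3, q7}.
Read '1': q2→∅, q3→∅, q7→{q3, q4, q6}; now {q3, q4, q6}.
Read '0': q3→{q1, q4}, q4→{q3, q4}, q6→{q1, q2, q4, q5}; now {q1, q2, q3, q4, q5}.
Read '1': q1→{q4}, q2→∅, q3→∅, q4→{q1, q3}, q5→{q4, q7}; now {q1, q3, q4, q7}.
Read '0': q1→∅, q3→{q1, q4}, q4→{q3, q4}, q7→{q0, q7}; now {q0, q1, q3, q4, q7}.
Read '0': q0→{q3, q4}, q1→∅, q3→{q1, q4}, q4→{q3, q4}, q7→{q0, q7}; now {q0, q1, q3, q4, q7}.
Read '0': q0→{q3, q4}, q1→∅, q3→{q1, q4}, q4→{q3, q4}, q7→{q0, q7}; now {q0, q1, q3, q4, q7}.
Read '0': q0→{q3, q4}, q1→∅, q3→{q1, q4}, q4→{q3, q4}, q7→{q0, q7}; now {q0, q1, q3, q4, q7}.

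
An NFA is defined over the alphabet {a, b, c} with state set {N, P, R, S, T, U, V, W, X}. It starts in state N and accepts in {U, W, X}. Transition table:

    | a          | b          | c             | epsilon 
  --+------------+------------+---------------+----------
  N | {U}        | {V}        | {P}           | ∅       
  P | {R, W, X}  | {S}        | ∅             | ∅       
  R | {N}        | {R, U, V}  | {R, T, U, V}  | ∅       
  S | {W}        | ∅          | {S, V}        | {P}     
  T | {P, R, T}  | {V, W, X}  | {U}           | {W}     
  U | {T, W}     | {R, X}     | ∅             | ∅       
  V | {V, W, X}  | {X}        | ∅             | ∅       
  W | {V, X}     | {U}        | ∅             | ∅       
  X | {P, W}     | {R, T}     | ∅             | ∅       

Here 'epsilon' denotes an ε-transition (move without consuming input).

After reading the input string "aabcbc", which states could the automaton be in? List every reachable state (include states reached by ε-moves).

Start in {N}.
Read 'a': N→{U}; now {U}.
Read 'a': U→{T, W}; now {T, W}.
Read 'b': T→{V, W, X}, W→{U}; now {U, V, W, X}.
Read 'c': U→∅, V→∅, W→∅, X→∅; now ∅.
The set is empty and remains empty for the remaining 2 symbols.

∅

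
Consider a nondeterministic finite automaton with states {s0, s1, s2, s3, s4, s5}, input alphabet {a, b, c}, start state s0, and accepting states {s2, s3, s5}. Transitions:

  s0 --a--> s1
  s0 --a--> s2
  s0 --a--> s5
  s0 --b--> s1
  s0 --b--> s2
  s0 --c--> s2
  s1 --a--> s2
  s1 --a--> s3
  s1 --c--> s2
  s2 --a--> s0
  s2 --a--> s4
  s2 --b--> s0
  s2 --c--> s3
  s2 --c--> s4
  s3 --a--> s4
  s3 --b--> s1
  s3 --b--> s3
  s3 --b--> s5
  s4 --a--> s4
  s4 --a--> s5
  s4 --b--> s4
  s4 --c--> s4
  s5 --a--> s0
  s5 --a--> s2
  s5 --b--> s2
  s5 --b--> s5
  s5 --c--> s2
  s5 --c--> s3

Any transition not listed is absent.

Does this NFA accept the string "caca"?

Yes

Start in {s0}.
Read 'c': s0→{s2}; now {s2}.
Read 'a': s2→{s0, s4}; now {s0, s4}.
Read 'c': s0→{s2}, s4→{s4}; now {s2, s4}.
Read 'a': s2→{s0, s4}, s4→{s4, s5}; now {s0, s4, s5}.
The final set {s0, s4, s5} contains the accepting state s5.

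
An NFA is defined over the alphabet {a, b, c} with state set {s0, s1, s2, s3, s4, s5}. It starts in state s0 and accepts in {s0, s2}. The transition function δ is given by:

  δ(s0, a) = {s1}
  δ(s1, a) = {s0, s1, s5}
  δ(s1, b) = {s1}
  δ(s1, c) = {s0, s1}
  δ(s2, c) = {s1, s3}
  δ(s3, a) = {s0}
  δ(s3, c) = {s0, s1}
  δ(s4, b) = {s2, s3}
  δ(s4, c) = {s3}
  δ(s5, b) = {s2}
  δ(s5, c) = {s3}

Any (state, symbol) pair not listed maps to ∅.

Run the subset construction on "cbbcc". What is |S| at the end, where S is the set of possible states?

0

Start in {s0}.
Read 'c': s0→∅; now ∅.
The set is empty and remains empty for the remaining 4 symbols.
That set has 0 states.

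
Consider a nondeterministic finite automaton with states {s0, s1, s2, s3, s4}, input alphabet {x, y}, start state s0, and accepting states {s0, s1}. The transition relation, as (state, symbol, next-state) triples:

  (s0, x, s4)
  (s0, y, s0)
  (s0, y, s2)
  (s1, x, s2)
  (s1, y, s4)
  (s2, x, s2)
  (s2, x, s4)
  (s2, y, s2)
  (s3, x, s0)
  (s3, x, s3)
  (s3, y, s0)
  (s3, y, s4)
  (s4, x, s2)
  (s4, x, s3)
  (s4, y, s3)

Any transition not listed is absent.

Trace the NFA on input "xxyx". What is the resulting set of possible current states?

Start in {s0}.
Read 'x': s0→{s4}; now {s4}.
Read 'x': s4→{s2, s3}; now {s2, s3}.
Read 'y': s2→{s2}, s3→{s0, s4}; now {s0, s2, s4}.
Read 'x': s0→{s4}, s2→{s2, s4}, s4→{s2, s3}; now {s2, s3, s4}.

{s2, s3, s4}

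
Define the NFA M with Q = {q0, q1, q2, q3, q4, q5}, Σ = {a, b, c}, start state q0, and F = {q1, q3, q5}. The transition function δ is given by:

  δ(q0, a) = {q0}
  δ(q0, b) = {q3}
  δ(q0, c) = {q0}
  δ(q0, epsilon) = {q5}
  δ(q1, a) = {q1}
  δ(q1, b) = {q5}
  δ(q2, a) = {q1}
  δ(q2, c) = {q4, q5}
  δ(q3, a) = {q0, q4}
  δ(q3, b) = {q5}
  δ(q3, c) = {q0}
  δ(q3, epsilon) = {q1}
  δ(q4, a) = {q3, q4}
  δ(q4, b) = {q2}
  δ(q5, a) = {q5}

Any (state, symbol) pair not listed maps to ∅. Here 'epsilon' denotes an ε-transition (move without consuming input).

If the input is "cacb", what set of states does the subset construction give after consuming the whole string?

{q1, q3}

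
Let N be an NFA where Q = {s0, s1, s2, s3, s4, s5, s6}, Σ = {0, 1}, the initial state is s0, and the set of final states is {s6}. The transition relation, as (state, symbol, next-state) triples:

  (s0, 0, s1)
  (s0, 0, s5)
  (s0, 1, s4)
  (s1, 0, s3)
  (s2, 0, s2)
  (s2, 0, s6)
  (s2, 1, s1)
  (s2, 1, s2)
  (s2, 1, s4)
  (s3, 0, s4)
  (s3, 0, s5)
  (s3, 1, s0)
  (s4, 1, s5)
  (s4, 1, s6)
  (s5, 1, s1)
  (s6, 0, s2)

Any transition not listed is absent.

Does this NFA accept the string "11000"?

Start in {s0}.
Read '1': {s0} → {s4}.
Read '1': {s4} → {s5, s6}.
Read '0': {s5, s6} → {s2}.
Read '0': {s2} → {s2, s6}.
Read '0': {s2, s6} → {s2, s6}.
The final set {s2, s6} contains the accepting state s6.

Yes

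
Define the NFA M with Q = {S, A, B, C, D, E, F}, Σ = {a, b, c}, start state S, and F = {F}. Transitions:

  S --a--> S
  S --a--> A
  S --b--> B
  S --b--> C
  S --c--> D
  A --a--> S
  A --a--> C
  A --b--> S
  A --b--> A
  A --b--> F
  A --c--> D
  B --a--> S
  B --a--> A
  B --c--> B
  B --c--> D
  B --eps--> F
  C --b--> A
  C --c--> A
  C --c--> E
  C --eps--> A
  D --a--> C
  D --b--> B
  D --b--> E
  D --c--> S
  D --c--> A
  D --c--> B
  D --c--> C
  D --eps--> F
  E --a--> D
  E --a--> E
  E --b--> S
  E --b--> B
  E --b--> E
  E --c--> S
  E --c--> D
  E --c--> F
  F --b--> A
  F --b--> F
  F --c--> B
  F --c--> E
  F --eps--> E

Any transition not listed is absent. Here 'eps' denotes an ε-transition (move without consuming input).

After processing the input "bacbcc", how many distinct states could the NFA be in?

Start in {S}.
Read 'b': {S} → {A, B, C, E, F}.
Read 'a': {A, B, C, E, F} → {S, A, C, D, E, F}.
Read 'c': {S, A, C, D, E, F} → {S, A, B, C, D, E, F}.
Read 'b': {S, A, B, C, D, E, F} → {S, A, B, C, E, F}.
Read 'c': {S, A, B, C, E, F} → {S, A, B, D, E, F}.
Read 'c': {S, A, B, D, E, F} → {S, A, B, C, D, E, F}.
That set has 7 states.

7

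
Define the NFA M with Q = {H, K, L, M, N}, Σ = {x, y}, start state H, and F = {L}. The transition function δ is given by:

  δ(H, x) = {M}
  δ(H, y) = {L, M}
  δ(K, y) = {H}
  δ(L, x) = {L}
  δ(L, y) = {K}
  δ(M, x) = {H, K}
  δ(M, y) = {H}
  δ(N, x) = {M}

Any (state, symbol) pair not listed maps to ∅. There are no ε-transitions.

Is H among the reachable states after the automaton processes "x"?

Start in {H}.
Read 'x': H→{M}; now {M}.
State H is not in {M}.

No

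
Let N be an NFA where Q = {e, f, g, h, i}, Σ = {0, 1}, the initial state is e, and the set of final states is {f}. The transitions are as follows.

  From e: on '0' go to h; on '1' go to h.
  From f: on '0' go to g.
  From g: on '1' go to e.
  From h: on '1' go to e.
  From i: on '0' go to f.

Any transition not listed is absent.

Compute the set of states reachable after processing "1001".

Start in {e}.
Read '1': e→{h}; now {h}.
Read '0': h→∅; now ∅.
The set is empty and remains empty for the remaining 2 symbols.

∅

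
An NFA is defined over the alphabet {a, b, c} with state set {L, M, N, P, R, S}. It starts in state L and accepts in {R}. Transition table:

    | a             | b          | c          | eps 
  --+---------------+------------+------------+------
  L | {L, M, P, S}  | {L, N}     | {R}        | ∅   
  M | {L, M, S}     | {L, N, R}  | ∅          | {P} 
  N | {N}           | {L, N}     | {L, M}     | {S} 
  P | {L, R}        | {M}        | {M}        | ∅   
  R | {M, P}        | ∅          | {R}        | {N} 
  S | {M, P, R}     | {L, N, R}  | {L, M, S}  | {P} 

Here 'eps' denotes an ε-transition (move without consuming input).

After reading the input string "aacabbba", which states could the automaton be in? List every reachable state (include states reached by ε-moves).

{L, M, N, P, R, S}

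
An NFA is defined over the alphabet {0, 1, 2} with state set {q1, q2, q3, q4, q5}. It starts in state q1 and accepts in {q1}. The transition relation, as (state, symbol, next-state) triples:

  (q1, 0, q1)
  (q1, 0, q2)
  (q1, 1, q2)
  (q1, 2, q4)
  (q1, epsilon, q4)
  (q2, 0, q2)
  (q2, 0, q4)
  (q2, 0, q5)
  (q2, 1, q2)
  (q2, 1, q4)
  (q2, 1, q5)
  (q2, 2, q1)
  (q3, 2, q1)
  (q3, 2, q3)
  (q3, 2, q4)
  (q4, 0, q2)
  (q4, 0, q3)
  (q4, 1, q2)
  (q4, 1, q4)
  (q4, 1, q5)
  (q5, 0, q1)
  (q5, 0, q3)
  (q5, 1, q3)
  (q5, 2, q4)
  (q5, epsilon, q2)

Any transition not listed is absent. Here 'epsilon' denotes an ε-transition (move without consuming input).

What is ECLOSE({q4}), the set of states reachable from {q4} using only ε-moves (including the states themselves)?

{q4}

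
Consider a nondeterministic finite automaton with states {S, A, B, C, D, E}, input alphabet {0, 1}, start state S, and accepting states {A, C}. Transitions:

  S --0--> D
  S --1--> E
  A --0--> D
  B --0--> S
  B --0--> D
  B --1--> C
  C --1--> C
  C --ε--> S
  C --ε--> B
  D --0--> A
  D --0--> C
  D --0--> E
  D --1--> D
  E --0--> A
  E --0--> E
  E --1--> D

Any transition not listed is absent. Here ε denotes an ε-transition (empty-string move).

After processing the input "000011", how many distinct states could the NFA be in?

5

Start in {S}.
Read '0': S→{D}; now {D}.
Read '0': D→{A, C, E}; union {A, C, E}; ε-closure = {S, A, B, C, E}.
Read '0': S→{D}, A→{D}, B→{S, D}, C→∅, E→{A, E}; now {S, A, D, E}.
Read '0': S→{D}, A→{D}, D→{A, C, E}, E→{A, E}; union {A, C, D, E}; ε-closure = {S, A, B, C, D, E}.
Read '1': S→{E}, A→∅, B→{C}, C→{C}, D→{D}, E→{D}; union {C, D, E}; ε-closure = {S, B, C, D, E}.
Read '1': S→{E}, B→{C}, C→{C}, D→{D}, E→{D}; union {C, D, E}; ε-closure = {S, B, C, D, E}.
That set has 5 states.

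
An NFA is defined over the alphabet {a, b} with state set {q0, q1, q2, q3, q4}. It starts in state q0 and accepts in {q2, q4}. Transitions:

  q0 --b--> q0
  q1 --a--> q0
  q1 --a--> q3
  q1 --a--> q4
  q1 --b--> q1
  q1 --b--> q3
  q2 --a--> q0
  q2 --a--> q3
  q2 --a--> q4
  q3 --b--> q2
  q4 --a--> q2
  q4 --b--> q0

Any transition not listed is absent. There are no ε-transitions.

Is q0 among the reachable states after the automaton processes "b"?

Yes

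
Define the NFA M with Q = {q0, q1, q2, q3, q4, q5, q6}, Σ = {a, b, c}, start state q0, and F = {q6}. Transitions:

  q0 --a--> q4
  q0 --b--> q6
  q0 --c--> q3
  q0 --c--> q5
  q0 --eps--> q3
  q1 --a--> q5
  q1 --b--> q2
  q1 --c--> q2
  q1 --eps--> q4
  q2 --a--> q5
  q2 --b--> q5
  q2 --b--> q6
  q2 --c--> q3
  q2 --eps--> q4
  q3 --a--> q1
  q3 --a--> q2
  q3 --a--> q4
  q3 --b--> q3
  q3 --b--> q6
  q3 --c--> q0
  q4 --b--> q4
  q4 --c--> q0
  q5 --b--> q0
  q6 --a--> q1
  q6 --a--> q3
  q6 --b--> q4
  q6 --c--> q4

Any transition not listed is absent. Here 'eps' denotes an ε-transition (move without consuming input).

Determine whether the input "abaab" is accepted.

Yes

Start: ε-closure({q0}) = {q0, q3}.
Read 'a': q0→{q4}, q3→{q1, q2, q4}; now {q1, q2, q4}.
Read 'b': q1→{q2}, q2→{q5, q6}, q4→{q4}; now {q2, q4, q5, q6}.
Read 'a': q2→{q5}, q4→∅, q5→∅, q6→{q1, q3}; union {q1, q3, q5}; ε-closure = {q1, q3, q4, q5}.
Read 'a': q1→{q5}, q3→{q1, q2, q4}, q4→∅, q5→∅; now {q1, q2, q4, q5}.
Read 'b': q1→{q2}, q2→{q5, q6}, q4→{q4}, q5→{q0}; union {q0, q2, q4, q5, q6}; ε-closure = {q0, q2, q3, q4, q5, q6}.
The final set {q0, q2, q3, q4, q5, q6} contains the accepting state q6.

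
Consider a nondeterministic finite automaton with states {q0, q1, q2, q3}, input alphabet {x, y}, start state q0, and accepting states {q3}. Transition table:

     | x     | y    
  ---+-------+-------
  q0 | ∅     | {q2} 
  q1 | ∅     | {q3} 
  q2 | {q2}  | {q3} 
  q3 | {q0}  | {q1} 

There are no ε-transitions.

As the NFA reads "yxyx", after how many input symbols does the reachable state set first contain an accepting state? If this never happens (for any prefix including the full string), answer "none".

3

Start in {q0}.
Read 'y': {q0} → {q2}.
Read 'x': {q2} → {q2}.
Read 'y': {q2} → {q3}.
None of the earlier sets intersect F, but {q3} does.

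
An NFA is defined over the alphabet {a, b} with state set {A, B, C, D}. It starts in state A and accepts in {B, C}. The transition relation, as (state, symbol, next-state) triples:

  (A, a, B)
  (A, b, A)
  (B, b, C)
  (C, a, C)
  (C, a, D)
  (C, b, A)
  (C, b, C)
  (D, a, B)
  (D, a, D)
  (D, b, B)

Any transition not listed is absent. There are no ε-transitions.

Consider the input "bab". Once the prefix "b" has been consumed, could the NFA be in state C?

No

Start in {A}.
Read 'b': {A} → {A}.
State C is not in {A}.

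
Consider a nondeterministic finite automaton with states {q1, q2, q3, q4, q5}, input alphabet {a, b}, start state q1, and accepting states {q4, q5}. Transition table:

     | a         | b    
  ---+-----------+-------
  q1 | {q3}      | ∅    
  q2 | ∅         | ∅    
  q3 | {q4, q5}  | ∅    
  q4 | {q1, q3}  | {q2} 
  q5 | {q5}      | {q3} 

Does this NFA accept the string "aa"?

Start in {q1}.
Read 'a': {q1} → {q3}.
Read 'a': {q3} → {q4, q5}.
The final set {q4, q5} contains the accepting states q4, q5.

Yes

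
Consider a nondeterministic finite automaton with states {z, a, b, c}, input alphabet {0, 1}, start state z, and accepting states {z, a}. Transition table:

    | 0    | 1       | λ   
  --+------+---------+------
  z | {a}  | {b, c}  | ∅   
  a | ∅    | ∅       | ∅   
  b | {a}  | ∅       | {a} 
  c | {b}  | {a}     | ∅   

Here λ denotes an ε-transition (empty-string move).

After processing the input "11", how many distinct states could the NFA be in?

Start in {z}.
Read '1': z→{b, c}; union {b, c}; ε-closure = {a, b, c}.
Read '1': a→∅, b→∅, c→{a}; now {a}.
That set has 1 state.

1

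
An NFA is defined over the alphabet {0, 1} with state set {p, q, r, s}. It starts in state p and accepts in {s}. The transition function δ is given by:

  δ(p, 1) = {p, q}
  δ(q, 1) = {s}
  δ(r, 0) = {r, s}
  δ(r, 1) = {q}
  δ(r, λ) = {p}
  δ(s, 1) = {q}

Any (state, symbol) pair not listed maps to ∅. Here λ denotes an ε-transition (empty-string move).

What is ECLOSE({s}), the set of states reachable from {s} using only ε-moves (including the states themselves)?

{s}

Begin with {s}.
No ε-moves leave this set, so the closure equals the set itself.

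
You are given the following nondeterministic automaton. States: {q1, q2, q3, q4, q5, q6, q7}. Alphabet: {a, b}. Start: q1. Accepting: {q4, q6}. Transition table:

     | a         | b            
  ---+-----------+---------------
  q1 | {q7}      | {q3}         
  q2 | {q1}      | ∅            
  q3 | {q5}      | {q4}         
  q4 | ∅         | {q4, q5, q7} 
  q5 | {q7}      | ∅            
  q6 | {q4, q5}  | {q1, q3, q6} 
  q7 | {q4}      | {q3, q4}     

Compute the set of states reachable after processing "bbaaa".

Start in {q1}.
Read 'b': q1→{q3}; now {q3}.
Read 'b': q3→{q4}; now {q4}.
Read 'a': q4→∅; now ∅.
The set is empty and remains empty for the remaining 2 symbols.

∅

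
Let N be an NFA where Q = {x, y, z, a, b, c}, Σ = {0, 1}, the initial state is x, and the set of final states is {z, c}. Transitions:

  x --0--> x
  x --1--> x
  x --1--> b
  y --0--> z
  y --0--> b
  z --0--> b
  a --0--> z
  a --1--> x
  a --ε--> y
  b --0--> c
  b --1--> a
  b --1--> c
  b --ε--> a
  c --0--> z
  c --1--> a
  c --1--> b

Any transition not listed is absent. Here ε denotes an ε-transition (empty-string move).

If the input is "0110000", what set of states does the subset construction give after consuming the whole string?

{x, y, z, a, b, c}

Start in {x}.
Read '0': x→{x}; now {x}.
Read '1': x→{x, b}; union {x, b}; ε-closure = {x, y, a, b}.
Read '1': x→{x, b}, y→∅, a→{x}, b→{a, c}; union {x, a, b, c}; ε-closure = {x, y, a, b, c}.
Read '0': x→{x}, y→{z, b}, a→{z}, b→{c}, c→{z}; union {x, z, b, c}; ε-closure = {x, y, z, a, b, c}.
Read '0': x→{x}, y→{z, b}, z→{b}, a→{z}, b→{c}, c→{z}; union {x, z, b, c}; ε-closure = {x, y, z, a, b, c}.
Read '0': x→{x}, y→{z, b}, z→{b}, a→{z}, b→{c}, c→{z}; union {x, z, b, c}; ε-closure = {x, y, z, a, b, c}.
Read '0': x→{x}, y→{z, b}, z→{b}, a→{z}, b→{c}, c→{z}; union {x, z, b, c}; ε-closure = {x, y, z, a, b, c}.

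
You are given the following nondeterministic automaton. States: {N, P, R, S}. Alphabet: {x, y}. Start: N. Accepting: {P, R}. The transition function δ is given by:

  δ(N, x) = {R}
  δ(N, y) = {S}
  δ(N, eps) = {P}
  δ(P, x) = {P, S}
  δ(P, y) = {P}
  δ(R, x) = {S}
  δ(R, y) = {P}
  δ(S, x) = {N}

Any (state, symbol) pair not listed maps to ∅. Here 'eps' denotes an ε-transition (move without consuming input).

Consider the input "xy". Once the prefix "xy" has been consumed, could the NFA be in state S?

Start: ε-closure({N}) = {N, P}.
Read 'x': N→{R}, P→{P, S}; now {P, R, S}.
Read 'y': P→{P}, R→{P}, S→∅; now {P}.
State S is not in {P}.

No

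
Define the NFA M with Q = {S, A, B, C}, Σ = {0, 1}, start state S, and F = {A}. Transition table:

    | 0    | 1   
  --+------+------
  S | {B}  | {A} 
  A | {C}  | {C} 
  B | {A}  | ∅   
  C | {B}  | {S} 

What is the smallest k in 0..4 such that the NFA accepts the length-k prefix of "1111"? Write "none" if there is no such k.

Start in {S}.
Read '1': {S} → {A}.
None of the earlier sets intersect F, but {A} does.

1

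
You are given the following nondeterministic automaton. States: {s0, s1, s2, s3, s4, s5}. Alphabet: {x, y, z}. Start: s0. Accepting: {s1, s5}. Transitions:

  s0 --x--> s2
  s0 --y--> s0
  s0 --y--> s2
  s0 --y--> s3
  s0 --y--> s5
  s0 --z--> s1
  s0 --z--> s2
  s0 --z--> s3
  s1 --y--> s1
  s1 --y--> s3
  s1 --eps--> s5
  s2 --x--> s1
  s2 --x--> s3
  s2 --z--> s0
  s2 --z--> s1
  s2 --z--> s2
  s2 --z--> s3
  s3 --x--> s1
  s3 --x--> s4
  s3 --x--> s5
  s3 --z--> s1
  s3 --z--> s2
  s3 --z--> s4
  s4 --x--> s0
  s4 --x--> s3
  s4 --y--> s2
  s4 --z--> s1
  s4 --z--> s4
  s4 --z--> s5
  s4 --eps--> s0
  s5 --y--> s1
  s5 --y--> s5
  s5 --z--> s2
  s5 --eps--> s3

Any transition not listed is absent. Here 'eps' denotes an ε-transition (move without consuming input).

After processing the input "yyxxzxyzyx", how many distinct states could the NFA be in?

Start in {s0}.
Read 'y': s0→{s0, s2, s3, s5}; now {s0, s2, s3, s5}.
Read 'y': s0→{s0, s2, s3, s5}, s2→∅, s3→∅, s5→{s1, s5}; now {s0, s1, s2, s3, s5}.
Read 'x': s0→{s2}, s1→∅, s2→{s1, s3}, s3→{s1, s4, s5}, s5→∅; union {s1, s2, s3, s4, s5}; ε-closure = {s0, s1, s2, s3, s4, s5}.
Read 'x': s0→{s2}, s1→∅, s2→{s1, s3}, s3→{s1, s4, s5}, s4→{s0, s3}, s5→∅; now {s0, s1, s2, s3, s4, s5}.
Read 'z': s0→{s1, s2, s3}, s1→∅, s2→{s0, s1, s2, s3}, s3→{s1, s2, s4}, s4→{s1, s4, s5}, s5→{s2}; now {s0, s1, s2, s3, s4, s5}.
Read 'x': s0→{s2}, s1→∅, s2→{s1, s3}, s3→{s1, s4, s5}, s4→{s0, s3}, s5→∅; now {s0, s1, s2, s3, s4, s5}.
Read 'y': s0→{s0, s2, s3, s5}, s1→{s1, s3}, s2→∅, s3→∅, s4→{s2}, s5→{s1, s5}; now {s0, s1, s2, s3, s5}.
Read 'z': s0→{s1, s2, s3}, s1→∅, s2→{s0, s1, s2, s3}, s3→{s1, s2, s4}, s5→{s2}; union {s0, s1, s2, s3, s4}; ε-closure = {s0, s1, s2, s3, s4, s5}.
Read 'y': s0→{s0, s2, s3, s5}, s1→{s1, s3}, s2→∅, s3→∅, s4→{s2}, s5→{s1, s5}; now {s0, s1, s2, s3, s5}.
Read 'x': s0→{s2}, s1→∅, s2→{s1, s3}, s3→{s1, s4, s5}, s5→∅; union {s1, s2, s3, s4, s5}; ε-closure = {s0, s1, s2, s3, s4, s5}.
That set has 6 states.

6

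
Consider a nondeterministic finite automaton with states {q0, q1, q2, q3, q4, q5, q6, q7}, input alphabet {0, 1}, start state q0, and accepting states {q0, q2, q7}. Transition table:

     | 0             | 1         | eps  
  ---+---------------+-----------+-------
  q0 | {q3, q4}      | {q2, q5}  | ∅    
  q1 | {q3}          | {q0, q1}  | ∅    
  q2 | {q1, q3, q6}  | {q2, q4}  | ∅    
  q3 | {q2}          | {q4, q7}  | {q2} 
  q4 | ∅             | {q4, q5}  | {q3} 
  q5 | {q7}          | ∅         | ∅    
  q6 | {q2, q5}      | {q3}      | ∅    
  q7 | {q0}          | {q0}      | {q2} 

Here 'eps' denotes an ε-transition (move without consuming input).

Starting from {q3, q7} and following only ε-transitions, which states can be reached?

Begin with {q3, q7}.
ε-move q3 → q2; add q2.

{q2, q3, q7}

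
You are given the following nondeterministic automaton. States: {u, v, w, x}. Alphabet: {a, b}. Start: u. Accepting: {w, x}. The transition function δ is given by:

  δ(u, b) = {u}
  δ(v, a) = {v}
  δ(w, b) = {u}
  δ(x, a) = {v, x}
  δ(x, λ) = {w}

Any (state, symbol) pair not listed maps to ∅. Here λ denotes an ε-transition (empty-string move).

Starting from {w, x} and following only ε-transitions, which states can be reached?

{w, x}

Begin with {w, x}.
No ε-moves leave this set, so the closure equals the set itself.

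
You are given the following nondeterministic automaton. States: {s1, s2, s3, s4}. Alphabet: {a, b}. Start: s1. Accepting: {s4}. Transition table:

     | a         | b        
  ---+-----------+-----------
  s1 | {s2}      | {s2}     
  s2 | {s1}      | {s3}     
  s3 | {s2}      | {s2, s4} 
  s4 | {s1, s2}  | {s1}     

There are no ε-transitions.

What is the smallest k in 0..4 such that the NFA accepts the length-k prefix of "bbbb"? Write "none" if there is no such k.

3

Start in {s1}.
Read 'b': {s1} → {s2}.
Read 'b': {s2} → {s3}.
Read 'b': {s3} → {s2, s4}.
None of the earlier sets intersect F, but {s2, s4} does.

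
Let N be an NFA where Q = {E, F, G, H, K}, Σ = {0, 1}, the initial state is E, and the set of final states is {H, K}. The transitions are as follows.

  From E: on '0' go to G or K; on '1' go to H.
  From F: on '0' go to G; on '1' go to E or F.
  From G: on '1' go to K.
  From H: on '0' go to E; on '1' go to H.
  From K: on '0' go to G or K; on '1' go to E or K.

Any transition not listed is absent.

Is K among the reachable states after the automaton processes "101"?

Start in {E}.
Read '1': E→{H}; now {H}.
Read '0': H→{E}; now {E}.
Read '1': E→{H}; now {H}.
State K is not in {H}.

No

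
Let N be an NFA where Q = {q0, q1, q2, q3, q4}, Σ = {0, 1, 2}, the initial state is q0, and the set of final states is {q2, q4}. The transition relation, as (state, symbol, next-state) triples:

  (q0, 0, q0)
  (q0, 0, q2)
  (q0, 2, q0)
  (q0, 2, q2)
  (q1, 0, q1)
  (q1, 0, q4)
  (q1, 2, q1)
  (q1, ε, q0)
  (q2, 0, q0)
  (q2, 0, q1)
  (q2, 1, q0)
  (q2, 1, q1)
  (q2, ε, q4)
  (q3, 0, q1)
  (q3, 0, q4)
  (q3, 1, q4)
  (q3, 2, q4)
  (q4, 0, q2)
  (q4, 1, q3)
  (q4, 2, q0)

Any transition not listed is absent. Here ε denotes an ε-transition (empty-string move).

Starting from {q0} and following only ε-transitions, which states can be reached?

Begin with {q0}.
No ε-moves leave this set, so the closure equals the set itself.

{q0}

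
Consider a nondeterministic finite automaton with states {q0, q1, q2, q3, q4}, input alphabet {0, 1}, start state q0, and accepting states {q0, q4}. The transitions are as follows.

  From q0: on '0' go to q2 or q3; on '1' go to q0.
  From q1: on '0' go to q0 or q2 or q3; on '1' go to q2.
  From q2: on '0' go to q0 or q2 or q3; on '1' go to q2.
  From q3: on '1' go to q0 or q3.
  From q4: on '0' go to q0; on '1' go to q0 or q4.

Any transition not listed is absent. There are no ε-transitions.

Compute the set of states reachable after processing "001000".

{q0, q2, q3}

Start in {q0}.
Read '0': q0→{q2, q3}; now {q2, q3}.
Read '0': q2→{q0, q2, q3}, q3→∅; now {q0, q2, q3}.
Read '1': q0→{q0}, q2→{q2}, q3→{q0, q3}; now {q0, q2, q3}.
Read '0': q0→{q2, q3}, q2→{q0, q2, q3}, q3→∅; now {q0, q2, q3}.
Read '0': q0→{q2, q3}, q2→{q0, q2, q3}, q3→∅; now {q0, q2, q3}.
Read '0': q0→{q2, q3}, q2→{q0, q2, q3}, q3→∅; now {q0, q2, q3}.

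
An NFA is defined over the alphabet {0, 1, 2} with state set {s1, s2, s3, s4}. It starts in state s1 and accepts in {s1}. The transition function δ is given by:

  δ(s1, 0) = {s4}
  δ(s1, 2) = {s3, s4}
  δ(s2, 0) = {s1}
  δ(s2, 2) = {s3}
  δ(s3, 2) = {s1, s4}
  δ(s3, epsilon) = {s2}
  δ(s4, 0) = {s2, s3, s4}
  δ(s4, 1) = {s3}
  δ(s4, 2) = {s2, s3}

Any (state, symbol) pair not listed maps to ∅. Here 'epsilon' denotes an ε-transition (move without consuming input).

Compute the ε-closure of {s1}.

Begin with {s1}.
No ε-moves leave this set, so the closure equals the set itself.

{s1}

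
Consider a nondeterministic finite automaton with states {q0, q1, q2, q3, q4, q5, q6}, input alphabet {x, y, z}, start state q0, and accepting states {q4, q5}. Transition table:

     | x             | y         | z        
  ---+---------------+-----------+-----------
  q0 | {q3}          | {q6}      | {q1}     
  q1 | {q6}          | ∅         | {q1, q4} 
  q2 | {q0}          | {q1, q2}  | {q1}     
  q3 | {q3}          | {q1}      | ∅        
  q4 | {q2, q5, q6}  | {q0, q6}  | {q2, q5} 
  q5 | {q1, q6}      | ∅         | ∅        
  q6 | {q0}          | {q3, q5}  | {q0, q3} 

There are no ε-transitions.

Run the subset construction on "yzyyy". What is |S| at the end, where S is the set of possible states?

Start in {q0}.
Read 'y': q0→{q6}; now {q6}.
Read 'z': q6→{q0, q3}; now {q0, q3}.
Read 'y': q0→{q6}, q3→{q1}; now {q1, q6}.
Read 'y': q1→∅, q6→{q3, q5}; now {q3, q5}.
Read 'y': q3→{q1}, q5→∅; now {q1}.
That set has 1 state.

1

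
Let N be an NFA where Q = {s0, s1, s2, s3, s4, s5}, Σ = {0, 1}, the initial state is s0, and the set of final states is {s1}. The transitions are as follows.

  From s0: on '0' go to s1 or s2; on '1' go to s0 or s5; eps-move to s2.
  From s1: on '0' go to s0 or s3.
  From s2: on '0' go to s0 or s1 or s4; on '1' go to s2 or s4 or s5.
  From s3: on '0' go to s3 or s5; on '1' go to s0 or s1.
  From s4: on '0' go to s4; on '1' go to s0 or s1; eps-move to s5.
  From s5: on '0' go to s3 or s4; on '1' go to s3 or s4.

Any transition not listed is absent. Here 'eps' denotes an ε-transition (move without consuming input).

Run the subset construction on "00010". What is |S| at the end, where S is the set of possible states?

6

Start: ε-closure({s0}) = {s0, s2}.
Read '0': s0→{s1, s2}, s2→{s0, s1, s4}; union {s0, s1, s2, s4}; ε-closure = {s0, s1, s2, s4, s5}.
Read '0': s0→{s1, s2}, s1→{s0, s3}, s2→{s0, s1, s4}, s4→{s4}, s5→{s3, s4}; union {s0, s1, s2, s3, s4}; ε-closure = {s0, s1, s2, s3, s4, s5}.
Read '0': s0→{s1, s2}, s1→{s0, s3}, s2→{s0, s1, s4}, s3→{s3, s5}, s4→{s4}, s5→{s3, s4}; now {s0, s1, s2, s3, s4, s5}.
Read '1': s0→{s0, s5}, s1→∅, s2→{s2, s4, s5}, s3→{s0, s1}, s4→{s0, s1}, s5→{s3, s4}; now {s0, s1, s2, s3, s4, s5}.
Read '0': s0→{s1, s2}, s1→{s0, s3}, s2→{s0, s1, s4}, s3→{s3, s5}, s4→{s4}, s5→{s3, s4}; now {s0, s1, s2, s3, s4, s5}.
That set has 6 states.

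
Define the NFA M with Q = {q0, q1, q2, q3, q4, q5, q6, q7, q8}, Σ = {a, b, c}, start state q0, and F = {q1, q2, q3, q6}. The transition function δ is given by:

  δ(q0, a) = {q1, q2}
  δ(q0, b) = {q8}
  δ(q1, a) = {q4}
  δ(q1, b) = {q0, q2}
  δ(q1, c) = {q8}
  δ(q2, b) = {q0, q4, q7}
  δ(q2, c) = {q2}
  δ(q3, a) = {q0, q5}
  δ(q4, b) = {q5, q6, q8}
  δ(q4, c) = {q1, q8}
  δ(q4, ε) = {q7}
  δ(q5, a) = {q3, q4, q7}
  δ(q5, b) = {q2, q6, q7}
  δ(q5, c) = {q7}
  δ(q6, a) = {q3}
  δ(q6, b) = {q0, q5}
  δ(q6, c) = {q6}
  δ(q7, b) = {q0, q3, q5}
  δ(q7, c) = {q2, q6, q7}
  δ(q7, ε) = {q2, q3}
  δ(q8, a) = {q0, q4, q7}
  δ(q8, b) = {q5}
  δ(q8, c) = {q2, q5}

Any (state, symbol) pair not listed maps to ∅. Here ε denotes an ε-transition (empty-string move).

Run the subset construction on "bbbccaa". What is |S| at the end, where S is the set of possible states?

Start in {q0}.
Read 'b': q0→{q8}; now {q8}.
Read 'b': q8→{q5}; now {q5}.
Read 'b': q5→{q2, q6, q7}; union {q2, q6, q7}; ε-closure = {q2, q3, q6, q7}.
Read 'c': q2→{q2}, q3→∅, q6→{q6}, q7→{q2, q6, q7}; union {q2, q6, q7}; ε-closure = {q2, q3, q6, q7}.
Read 'c': q2→{q2}, q3→∅, q6→{q6}, q7→{q2, q6, q7}; union {q2, q6, q7}; ε-closure = {q2, q3, q6, q7}.
Read 'a': q2→∅, q3→{q0, q5}, q6→{q3}, q7→∅; now {q0, q3, q5}.
Read 'a': q0→{q1, q2}, q3→{q0, q5}, q5→{q3, q4, q7}; now {q0, q1, q2, q3, q4, q5, q7}.
That set has 7 states.

7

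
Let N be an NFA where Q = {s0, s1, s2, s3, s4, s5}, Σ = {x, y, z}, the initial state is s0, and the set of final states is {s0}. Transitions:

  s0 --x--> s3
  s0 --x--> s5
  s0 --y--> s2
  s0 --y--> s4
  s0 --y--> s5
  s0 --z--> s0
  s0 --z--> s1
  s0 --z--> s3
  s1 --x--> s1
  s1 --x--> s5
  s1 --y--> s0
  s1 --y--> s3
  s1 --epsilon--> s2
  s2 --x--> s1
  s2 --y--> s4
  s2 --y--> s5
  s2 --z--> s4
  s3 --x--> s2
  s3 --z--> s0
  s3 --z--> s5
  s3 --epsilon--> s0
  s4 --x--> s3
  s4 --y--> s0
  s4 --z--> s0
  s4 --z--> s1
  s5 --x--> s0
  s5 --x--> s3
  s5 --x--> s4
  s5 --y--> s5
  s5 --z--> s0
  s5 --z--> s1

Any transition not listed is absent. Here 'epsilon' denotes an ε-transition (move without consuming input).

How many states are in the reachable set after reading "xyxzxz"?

Start in {s0}.
Read 'x': {s0} → {s0, s3, s5}.
Read 'y': {s0, s3, s5} → {s2, s4, s5}.
Read 'x': {s2, s4, s5} → {s0, s1, s2, s3, s4}.
Read 'z': {s0, s1, s2, s3, s4} → {s0, s1, s2, s3, s4, s5}.
Read 'x': {s0, s1, s2, s3, s4, s5} → {s0, s1, s2, s3, s4, s5}.
Read 'z': {s0, s1, s2, s3, s4, s5} → {s0, s1, s2, s3, s4, s5}.
That set has 6 states.

6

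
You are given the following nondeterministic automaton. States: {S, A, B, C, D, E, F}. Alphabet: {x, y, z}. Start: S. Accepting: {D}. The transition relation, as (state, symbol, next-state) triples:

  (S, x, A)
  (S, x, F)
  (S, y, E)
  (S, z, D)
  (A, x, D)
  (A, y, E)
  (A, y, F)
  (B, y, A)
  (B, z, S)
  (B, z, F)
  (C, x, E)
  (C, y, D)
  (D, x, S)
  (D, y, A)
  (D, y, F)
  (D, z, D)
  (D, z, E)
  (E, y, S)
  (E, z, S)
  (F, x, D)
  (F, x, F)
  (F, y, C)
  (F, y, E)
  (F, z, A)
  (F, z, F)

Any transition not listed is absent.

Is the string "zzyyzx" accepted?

Start in {S}.
Read 'z': {S} → {D}.
Read 'z': {D} → {D, E}.
Read 'y': {D, E} → {S, A, F}.
Read 'y': {S, A, F} → {C, E, F}.
Read 'z': {C, E, F} → {S, A, F}.
Read 'x': {S, A, F} → {A, D, F}.
The final set {A, D, F} contains the accepting state D.

Yes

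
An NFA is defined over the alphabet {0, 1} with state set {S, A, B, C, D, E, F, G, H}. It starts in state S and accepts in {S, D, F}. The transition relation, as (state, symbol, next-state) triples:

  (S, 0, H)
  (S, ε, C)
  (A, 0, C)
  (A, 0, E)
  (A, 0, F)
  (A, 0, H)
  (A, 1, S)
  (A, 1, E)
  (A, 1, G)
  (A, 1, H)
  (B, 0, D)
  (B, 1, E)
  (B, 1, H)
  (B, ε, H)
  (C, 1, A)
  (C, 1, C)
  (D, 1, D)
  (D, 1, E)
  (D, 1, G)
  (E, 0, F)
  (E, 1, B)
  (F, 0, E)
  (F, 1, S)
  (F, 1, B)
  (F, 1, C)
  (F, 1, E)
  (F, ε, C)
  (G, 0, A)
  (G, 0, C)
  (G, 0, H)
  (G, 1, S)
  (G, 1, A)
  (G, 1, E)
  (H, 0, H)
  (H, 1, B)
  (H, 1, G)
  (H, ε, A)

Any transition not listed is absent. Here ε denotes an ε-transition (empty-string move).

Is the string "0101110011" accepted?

Yes

Start: ε-closure({S}) = {S, C}.
Read '0': {S, C} → {A, H}.
Read '1': {A, H} → {S, A, B, C, E, G, H}.
Read '0': {S, A, B, C, E, G, H} → {A, C, D, E, F, H}.
Read '1': {A, C, D, E, F, H} → {S, A, B, C, D, E, G, H}.
Read '1': {S, A, B, C, D, E, G, H} → {S, A, B, C, D, E, G, H}.
Read '1': {S, A, B, C, D, E, G, H} → {S, A, B, C, D, E, G, H}.
Read '0': {S, A, B, C, D, E, G, H} → {A, C, D, E, F, H}.
Read '0': {A, C, D, E, F, H} → {A, C, E, F, H}.
Read '1': {A, C, E, F, H} → {S, A, B, C, E, G, H}.
Read '1': {S, A, B, C, E, G, H} → {S, A, B, C, E, G, H}.
The final set {S, A, B, C, E, G, H} contains the accepting state S.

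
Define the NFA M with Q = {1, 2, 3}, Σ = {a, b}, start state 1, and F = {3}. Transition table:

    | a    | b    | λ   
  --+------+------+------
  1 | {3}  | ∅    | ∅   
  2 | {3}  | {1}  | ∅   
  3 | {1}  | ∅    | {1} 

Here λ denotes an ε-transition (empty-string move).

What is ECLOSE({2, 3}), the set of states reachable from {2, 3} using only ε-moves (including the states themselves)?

Begin with {2, 3}.
ε-move 3 → 1; add 1.

{1, 2, 3}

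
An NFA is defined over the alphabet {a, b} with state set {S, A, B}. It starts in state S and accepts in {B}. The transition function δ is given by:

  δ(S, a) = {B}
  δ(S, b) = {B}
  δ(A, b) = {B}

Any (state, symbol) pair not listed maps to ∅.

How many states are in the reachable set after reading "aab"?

Start in {S}.
Read 'a': {S} → {B}.
Read 'a': {B} → ∅.
The set is empty and remains empty for the remaining 1 symbol.
That set has 0 states.

0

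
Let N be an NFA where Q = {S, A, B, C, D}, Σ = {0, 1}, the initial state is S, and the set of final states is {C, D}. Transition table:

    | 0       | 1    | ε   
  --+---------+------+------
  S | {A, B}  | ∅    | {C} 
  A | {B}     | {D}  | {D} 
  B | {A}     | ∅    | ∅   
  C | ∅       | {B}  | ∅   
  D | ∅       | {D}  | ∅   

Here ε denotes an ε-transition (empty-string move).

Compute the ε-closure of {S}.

{S, C}

Begin with {S}.
ε-move S → C; add C.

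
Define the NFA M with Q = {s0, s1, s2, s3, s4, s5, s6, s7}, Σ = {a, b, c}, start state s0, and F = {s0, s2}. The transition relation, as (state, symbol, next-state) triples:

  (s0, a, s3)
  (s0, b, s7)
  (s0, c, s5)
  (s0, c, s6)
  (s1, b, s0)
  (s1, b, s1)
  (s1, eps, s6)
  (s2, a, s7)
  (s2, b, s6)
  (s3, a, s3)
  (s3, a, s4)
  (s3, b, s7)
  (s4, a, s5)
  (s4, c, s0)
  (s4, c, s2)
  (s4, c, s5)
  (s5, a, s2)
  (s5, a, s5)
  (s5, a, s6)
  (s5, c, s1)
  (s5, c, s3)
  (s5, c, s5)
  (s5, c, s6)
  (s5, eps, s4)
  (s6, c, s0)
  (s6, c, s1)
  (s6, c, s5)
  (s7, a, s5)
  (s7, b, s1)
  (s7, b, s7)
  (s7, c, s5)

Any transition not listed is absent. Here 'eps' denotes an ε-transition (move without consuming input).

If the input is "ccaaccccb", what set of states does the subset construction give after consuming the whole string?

{s0, s1, s6, s7}

Start in {s0}.
Read 'c': {s0} → {s4, s5, s6}.
Read 'c': {s4, s5, s6} → {s0, s1, s2, s3, s4, s5, s6}.
Read 'a': {s0, s1, s2, s3, s4, s5, s6} → {s2, s3, s4, s5, s6, s7}.
Read 'a': {s2, s3, s4, s5, s6, s7} → {s2, s3, s4, s5, s6, s7}.
Read 'c': {s2, s3, s4, s5, s6, s7} → {s0, s1, s2, s3, s4, s5, s6}.
Read 'c': {s0, s1, s2, s3, s4, s5, s6} → {s0, s1, s2, s3, s4, s5, s6}.
Read 'c': {s0, s1, s2, s3, s4, s5, s6} → {s0, s1, s2, s3, s4, s5, s6}.
Read 'c': {s0, s1, s2, s3, s4, s5, s6} → {s0, s1, s2, s3, s4, s5, s6}.
Read 'b': {s0, s1, s2, s3, s4, s5, s6} → {s0, s1, s6, s7}.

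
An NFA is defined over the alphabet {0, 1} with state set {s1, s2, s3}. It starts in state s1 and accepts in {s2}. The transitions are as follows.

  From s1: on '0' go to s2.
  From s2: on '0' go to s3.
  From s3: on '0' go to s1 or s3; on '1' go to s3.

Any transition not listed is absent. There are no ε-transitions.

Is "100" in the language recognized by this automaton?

No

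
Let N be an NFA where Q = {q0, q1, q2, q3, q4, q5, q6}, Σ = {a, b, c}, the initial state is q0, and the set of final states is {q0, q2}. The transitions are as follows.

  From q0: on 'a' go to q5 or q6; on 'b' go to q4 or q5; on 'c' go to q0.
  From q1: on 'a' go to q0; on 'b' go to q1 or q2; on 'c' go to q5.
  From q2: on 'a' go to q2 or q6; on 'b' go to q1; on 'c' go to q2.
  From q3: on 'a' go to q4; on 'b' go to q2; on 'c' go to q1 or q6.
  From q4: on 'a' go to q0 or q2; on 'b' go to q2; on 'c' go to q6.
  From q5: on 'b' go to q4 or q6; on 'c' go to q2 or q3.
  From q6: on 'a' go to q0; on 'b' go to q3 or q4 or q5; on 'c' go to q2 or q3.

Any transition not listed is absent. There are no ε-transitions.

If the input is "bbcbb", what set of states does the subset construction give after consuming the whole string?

{q1, q2, q4, q6}

Start in {q0}.
Read 'b': q0→{q4, q5}; now {q4, q5}.
Read 'b': q4→{q2}, q5→{q4, q6}; now {q2, q4, q6}.
Read 'c': q2→{q2}, q4→{q6}, q6→{q2, q3}; now {q2, q3, q6}.
Read 'b': q2→{q1}, q3→{q2}, q6→{q3, q4, q5}; now {q1, q2, q3, q4, q5}.
Read 'b': q1→{q1, q2}, q2→{q1}, q3→{q2}, q4→{q2}, q5→{q4, q6}; now {q1, q2, q4, q6}.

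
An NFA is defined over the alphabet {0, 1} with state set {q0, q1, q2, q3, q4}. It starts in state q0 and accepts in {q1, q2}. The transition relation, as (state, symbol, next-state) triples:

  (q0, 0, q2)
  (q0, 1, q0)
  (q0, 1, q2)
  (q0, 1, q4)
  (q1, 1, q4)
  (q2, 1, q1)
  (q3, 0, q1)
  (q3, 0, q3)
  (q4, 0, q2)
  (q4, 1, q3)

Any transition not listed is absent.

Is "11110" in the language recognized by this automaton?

Start in {q0}.
Read '1': q0→{q0, q2, q4}; now {q0, q2, q4}.
Read '1': q0→{q0, q2, q4}, q2→{q1}, q4→{q3}; now {q0, q1, q2, q3, q4}.
Read '1': q0→{q0, q2, q4}, q1→{q4}, q2→{q1}, q3→∅, q4→{q3}; now {q0, q1, q2, q3, q4}.
Read '1': q0→{q0, q2, q4}, q1→{q4}, q2→{q1}, q3→∅, q4→{q3}; now {q0, q1, q2, q3, q4}.
Read '0': q0→{q2}, q1→∅, q2→∅, q3→{q1, q3}, q4→{q2}; now {q1, q2, q3}.
The final set {q1, q2, q3} contains the accepting states q1, q2.

Yes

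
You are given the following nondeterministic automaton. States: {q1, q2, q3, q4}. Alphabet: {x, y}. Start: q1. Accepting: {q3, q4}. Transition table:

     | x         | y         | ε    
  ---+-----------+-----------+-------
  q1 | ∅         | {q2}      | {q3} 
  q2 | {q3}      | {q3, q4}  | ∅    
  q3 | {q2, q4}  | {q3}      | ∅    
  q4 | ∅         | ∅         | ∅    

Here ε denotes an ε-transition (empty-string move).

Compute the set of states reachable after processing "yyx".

{q2, q4}

Start: ε-closure({q1}) = {q1, q3}.
Read 'y': q1→{q2}, q3→{q3}; now {q2, q3}.
Read 'y': q2→{q3, q4}, q3→{q3}; now {q3, q4}.
Read 'x': q3→{q2, q4}, q4→∅; now {q2, q4}.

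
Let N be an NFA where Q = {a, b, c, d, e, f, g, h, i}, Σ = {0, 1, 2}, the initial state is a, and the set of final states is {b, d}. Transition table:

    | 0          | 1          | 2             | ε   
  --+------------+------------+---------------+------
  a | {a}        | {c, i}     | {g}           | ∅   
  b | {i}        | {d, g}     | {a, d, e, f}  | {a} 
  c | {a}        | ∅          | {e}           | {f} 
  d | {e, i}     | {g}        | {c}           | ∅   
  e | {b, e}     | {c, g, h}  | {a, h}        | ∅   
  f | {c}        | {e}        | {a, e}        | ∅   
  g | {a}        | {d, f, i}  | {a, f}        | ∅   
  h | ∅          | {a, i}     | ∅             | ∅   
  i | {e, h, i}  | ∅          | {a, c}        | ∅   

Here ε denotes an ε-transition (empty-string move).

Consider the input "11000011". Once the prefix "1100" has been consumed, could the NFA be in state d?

No

Start in {a}.
Read '1': a→{c, i}; union {c, i}; ε-closure = {c, f, i}.
Read '1': c→∅, f→{e}, i→∅; now {e}.
Read '0': e→{b, e}; union {b, e}; ε-closure = {a, b, e}.
Read '0': a→{a}, b→{i}, e→{b, e}; now {a, b, e, i}.
State d is not in {a, b, e, i}.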